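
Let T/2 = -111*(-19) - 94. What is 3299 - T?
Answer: -731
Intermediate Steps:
T = 4030 (T = 2*(-111*(-19) - 94) = 2*(2109 - 94) = 2*2015 = 4030)
3299 - T = 3299 - 1*4030 = 3299 - 4030 = -731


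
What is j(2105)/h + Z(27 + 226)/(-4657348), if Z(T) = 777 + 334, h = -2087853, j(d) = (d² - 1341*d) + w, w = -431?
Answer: -7490352488255/9723857993844 ≈ -0.77031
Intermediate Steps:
j(d) = -431 + d² - 1341*d (j(d) = (d² - 1341*d) - 431 = -431 + d² - 1341*d)
Z(T) = 1111
j(2105)/h + Z(27 + 226)/(-4657348) = (-431 + 2105² - 1341*2105)/(-2087853) + 1111/(-4657348) = (-431 + 4431025 - 2822805)*(-1/2087853) + 1111*(-1/4657348) = 1607789*(-1/2087853) - 1111/4657348 = -1607789/2087853 - 1111/4657348 = -7490352488255/9723857993844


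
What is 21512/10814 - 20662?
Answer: -111708678/5407 ≈ -20660.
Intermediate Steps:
21512/10814 - 20662 = 21512*(1/10814) - 20662 = 10756/5407 - 20662 = -111708678/5407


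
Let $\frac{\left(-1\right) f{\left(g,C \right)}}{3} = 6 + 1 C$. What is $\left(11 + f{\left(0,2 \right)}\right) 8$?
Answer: $-104$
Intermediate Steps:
$f{\left(g,C \right)} = -18 - 3 C$ ($f{\left(g,C \right)} = - 3 \left(6 + 1 C\right) = - 3 \left(6 + C\right) = -18 - 3 C$)
$\left(11 + f{\left(0,2 \right)}\right) 8 = \left(11 - 24\right) 8 = \left(-13\right) 8 = -104$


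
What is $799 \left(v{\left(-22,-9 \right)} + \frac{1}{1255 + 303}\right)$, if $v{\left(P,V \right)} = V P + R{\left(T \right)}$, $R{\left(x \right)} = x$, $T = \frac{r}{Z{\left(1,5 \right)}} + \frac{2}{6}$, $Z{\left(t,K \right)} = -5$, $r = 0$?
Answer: $\frac{740683387}{4674} \approx 1.5847 \cdot 10^{5}$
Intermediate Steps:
$T = \frac{1}{3}$ ($T = \frac{0}{-5} + \frac{2}{6} = 0 \left(- \frac{1}{5}\right) + 2 \cdot \frac{1}{6} = 0 + \frac{1}{3} = \frac{1}{3} \approx 0.33333$)
$v{\left(P,V \right)} = \frac{1}{3} + P V$ ($v{\left(P,V \right)} = V P + \frac{1}{3} = P V + \frac{1}{3} = \frac{1}{3} + P V$)
$799 \left(v{\left(-22,-9 \right)} + \frac{1}{1255 + 303}\right) = 799 \left(\left(\frac{1}{3} - -198\right) + \frac{1}{1255 + 303}\right) = 799 \left(\left(\frac{1}{3} + 198\right) + \frac{1}{1558}\right) = 799 \left(\frac{595}{3} + \frac{1}{1558}\right) = 799 \cdot \frac{927013}{4674} = \frac{740683387}{4674}$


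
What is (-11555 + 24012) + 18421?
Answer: 30878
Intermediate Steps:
(-11555 + 24012) + 18421 = 12457 + 18421 = 30878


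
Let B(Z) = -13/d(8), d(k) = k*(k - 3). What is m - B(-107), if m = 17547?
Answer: 701893/40 ≈ 17547.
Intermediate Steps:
d(k) = k*(-3 + k)
B(Z) = -13/40 (B(Z) = -13*1/(8*(-3 + 8)) = -13/(8*5) = -13/40)
m - B(-107) = 17547 - 1*(-13/40) = 17547 + 13/40 = 701893/40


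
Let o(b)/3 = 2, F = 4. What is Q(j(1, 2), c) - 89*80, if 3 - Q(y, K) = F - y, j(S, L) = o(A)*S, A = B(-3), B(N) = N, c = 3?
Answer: -7115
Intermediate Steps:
A = -3
o(b) = 6 (o(b) = 3*2 = 6)
j(S, L) = 6*S
Q(y, K) = -1 + y (Q(y, K) = 3 - (4 - y) = 3 + (-4 + y) = -1 + y)
Q(j(1, 2), c) - 89*80 = (-1 + 6*1) - 89*80 = (-1 + 6) - 7120 = 5 - 7120 = -7115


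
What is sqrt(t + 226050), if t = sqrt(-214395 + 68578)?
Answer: sqrt(226050 + I*sqrt(145817)) ≈ 475.45 + 0.402*I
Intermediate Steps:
t = I*sqrt(145817) (t = sqrt(-145817) = I*sqrt(145817) ≈ 381.86*I)
sqrt(t + 226050) = sqrt(I*sqrt(145817) + 226050) = sqrt(226050 + I*sqrt(145817))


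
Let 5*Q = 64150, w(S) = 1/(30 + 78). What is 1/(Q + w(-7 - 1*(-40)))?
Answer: 108/1385641 ≈ 7.7942e-5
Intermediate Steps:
w(S) = 1/108
Q = 12830 (Q = (⅕)*64150 = 12830)
1/(Q + w(-7 - 1*(-40))) = 1/(12830 + 1/108) = 1/(1385641/108) = 108/1385641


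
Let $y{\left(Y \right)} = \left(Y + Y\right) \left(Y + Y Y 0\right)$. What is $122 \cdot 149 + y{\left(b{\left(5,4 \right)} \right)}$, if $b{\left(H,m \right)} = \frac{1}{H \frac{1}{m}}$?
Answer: $\frac{454482}{25} \approx 18179.0$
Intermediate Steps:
$b{\left(H,m \right)} = \frac{m}{H}$
$y{\left(Y \right)} = 2 Y^{2}$ ($y{\left(Y \right)} = 2 Y \left(Y + Y^{2} \cdot 0\right) = 2 Y \left(Y + 0\right) = 2 Y Y = 2 Y^{2}$)
$122 \cdot 149 + y{\left(b{\left(5,4 \right)} \right)} = 122 \cdot 149 + 2 \left(\frac{4}{5}\right)^{2} = 18178 + 2 \left(4 \cdot \frac{1}{5}\right)^{2} = 18178 + 2 \left(\frac{4}{5}\right)^{2} = 18178 + 2 \cdot \frac{16}{25} = 18178 + \frac{32}{25} = \frac{454482}{25}$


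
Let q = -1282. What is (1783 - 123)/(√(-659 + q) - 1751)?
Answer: -1453330/1533971 - 830*I*√1941/1533971 ≈ -0.94743 - 0.023838*I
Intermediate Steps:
(1783 - 123)/(√(-659 + q) - 1751) = (1783 - 123)/(√(-659 - 1282) - 1751) = 1660/(√(-1941) - 1751) = 1660/(I*√1941 - 1751) = 1660/(-1751 + I*√1941)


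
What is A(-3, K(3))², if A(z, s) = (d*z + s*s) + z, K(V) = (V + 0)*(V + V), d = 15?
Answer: 76176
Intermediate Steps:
K(V) = 2*V² (K(V) = V*(2*V) = 2*V²)
A(z, s) = s² + 16*z (A(z, s) = (15*z + s*s) + z = (15*z + s²) + z = (s² + 15*z) + z = s² + 16*z)
A(-3, K(3))² = ((2*3²)² + 16*(-3))² = ((2*9)² - 48)² = (18² - 48)² = (324 - 48)² = 276² = 76176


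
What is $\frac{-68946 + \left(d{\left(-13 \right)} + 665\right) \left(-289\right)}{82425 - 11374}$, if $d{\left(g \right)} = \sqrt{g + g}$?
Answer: $- \frac{261131}{71051} - \frac{289 i \sqrt{26}}{71051} \approx -3.6753 - 0.02074 i$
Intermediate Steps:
$d{\left(g \right)} = \sqrt{2} \sqrt{g}$ ($d{\left(g \right)} = \sqrt{2 g} = \sqrt{2} \sqrt{g}$)
$\frac{-68946 + \left(d{\left(-13 \right)} + 665\right) \left(-289\right)}{82425 - 11374} = \frac{-68946 + \left(\sqrt{2} \sqrt{-13} + 665\right) \left(-289\right)}{82425 - 11374} = \frac{-68946 + \left(\sqrt{2} i \sqrt{13} + 665\right) \left(-289\right)}{71051} = \left(-68946 + \left(i \sqrt{26} + 665\right) \left(-289\right)\right) \frac{1}{71051} = \left(-68946 + \left(665 + i \sqrt{26}\right) \left(-289\right)\right) \frac{1}{71051} = \left(-68946 - \left(192185 + 289 i \sqrt{26}\right)\right) \frac{1}{71051} = \left(-261131 - 289 i \sqrt{26}\right) \frac{1}{71051} = - \frac{261131}{71051} - \frac{289 i \sqrt{26}}{71051}$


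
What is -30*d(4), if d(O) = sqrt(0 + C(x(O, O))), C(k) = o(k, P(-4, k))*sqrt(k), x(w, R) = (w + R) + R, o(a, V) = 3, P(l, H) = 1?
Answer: -30*sqrt(2)*3**(3/4) ≈ -96.711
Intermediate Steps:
x(w, R) = w + 2*R (x(w, R) = (R + w) + R = w + 2*R)
C(k) = 3*sqrt(k)
d(O) = 3**(3/4)*O**(1/4) (d(O) = sqrt(0 + 3*sqrt(O + 2*O)) = sqrt(0 + 3*sqrt(3*O)) = sqrt(0 + 3*(sqrt(3)*sqrt(O))) = sqrt(0 + 3*sqrt(3)*sqrt(O)) = sqrt(3*sqrt(3)*sqrt(O)) = 3**(3/4)*O**(1/4))
-30*d(4) = -30*3**(3/4)*4**(1/4) = -30*3**(3/4)*sqrt(2) = -30*sqrt(2)*3**(3/4)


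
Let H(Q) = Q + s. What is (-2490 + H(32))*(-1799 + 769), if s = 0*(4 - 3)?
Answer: 2531740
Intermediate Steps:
s = 0 (s = 0*1 = 0)
H(Q) = Q (H(Q) = Q + 0 = Q)
(-2490 + H(32))*(-1799 + 769) = (-2490 + 32)*(-1799 + 769) = -2458*(-1030) = 2531740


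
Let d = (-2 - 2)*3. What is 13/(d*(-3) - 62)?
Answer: -1/2 ≈ -0.50000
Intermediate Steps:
d = -12 (d = -4*3 = -12)
13/(d*(-3) - 62) = 13/(-12*(-3) - 62) = 13/(36 - 62) = 13/(-26) = -1/26*13 = -1/2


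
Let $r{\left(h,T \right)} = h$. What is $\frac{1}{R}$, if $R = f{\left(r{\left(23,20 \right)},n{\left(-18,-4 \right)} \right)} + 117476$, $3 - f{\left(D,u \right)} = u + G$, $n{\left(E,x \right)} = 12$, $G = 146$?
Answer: $\frac{1}{117321} \approx 8.5236 \cdot 10^{-6}$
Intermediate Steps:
$f{\left(D,u \right)} = -143 - u$ ($f{\left(D,u \right)} = 3 - \left(u + 146\right) = 3 - \left(146 + u\right) = -143 - u$)
$R = 117321$ ($R = \left(-143 - 12\right) + 117476 = -155 + 117476 = 117321$)
$\frac{1}{R} = \frac{1}{117321}$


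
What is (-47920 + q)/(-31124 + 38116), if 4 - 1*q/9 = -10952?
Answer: 12671/1748 ≈ 7.2489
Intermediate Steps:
q = 98604 (q = 36 - 9*(-10952) = 36 + 98568 = 98604)
(-47920 + q)/(-31124 + 38116) = (-47920 + 98604)/(-31124 + 38116) = 50684/6992 = 50684*(1/6992) = 12671/1748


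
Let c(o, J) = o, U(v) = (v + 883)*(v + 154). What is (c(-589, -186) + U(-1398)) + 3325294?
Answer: 3965365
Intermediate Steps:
U(v) = (154 + v)*(883 + v) (U(v) = (883 + v)*(154 + v) = (154 + v)*(883 + v))
(c(-589, -186) + U(-1398)) + 3325294 = (-589 + (135982 + (-1398)**2 + 1037*(-1398))) + 3325294 = (-589 + (135982 + 1954404 - 1449726)) + 3325294 = (-589 + 640660) + 3325294 = 640071 + 3325294 = 3965365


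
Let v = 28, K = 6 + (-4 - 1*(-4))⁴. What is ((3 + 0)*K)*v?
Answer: 504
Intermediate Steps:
K = 6 (K = 6 + (-4 + 4)⁴ = 6 + 0⁴ = 6 + 0 = 6)
((3 + 0)*K)*v = ((3 + 0)*6)*28 = (3*6)*28 = 18*28 = 504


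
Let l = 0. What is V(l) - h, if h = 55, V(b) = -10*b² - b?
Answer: -55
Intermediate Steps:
V(b) = -b - 10*b²
V(l) - h = -1*0*(1 + 10*0) - 1*55 = -1*0*(1 + 0) - 55 = -1*0*1 - 55 = 0 - 55 = -55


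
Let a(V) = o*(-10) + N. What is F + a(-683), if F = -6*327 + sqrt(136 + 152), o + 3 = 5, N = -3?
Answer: -1985 + 12*sqrt(2) ≈ -1968.0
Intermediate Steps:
o = 2 (o = -3 + 5 = 2)
a(V) = -23 (a(V) = 2*(-10) - 3 = -20 - 3 = -23)
F = -1962 + 12*sqrt(2) (F = -1962 + sqrt(288) = -1962 + 12*sqrt(2) ≈ -1945.0)
F + a(-683) = (-1962 + 12*sqrt(2)) - 23 = -1985 + 12*sqrt(2)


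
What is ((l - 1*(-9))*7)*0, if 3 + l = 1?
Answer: 0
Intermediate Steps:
l = -2 (l = -3 + 1 = -2)
((l - 1*(-9))*7)*0 = ((-2 - 1*(-9))*7)*0 = ((-2 + 9)*7)*0 = (7*7)*0 = 49*0 = 0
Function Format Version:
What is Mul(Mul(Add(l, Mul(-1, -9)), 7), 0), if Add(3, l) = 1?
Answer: 0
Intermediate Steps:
l = -2 (l = Add(-3, 1) = -2)
Mul(Mul(Add(l, Mul(-1, -9)), 7), 0) = Mul(Mul(Add(-2, Mul(-1, -9)), 7), 0) = Mul(Mul(Add(-2, 9), 7), 0) = Mul(Mul(7, 7), 0) = Mul(49, 0) = 0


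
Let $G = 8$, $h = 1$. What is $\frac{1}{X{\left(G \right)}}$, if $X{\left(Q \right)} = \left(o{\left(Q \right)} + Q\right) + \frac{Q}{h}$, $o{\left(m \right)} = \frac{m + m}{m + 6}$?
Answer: $\frac{7}{120} \approx 0.058333$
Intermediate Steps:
$o{\left(m \right)} = \frac{2 m}{6 + m}$
$X{\left(Q \right)} = 2 Q + \frac{2 Q}{6 + Q}$ ($X{\left(Q \right)} = \left(\frac{2 Q}{6 + Q} + Q\right) + \frac{Q}{1} = \left(Q + \frac{2 Q}{6 + Q}\right) + Q 1 = \left(Q + \frac{2 Q}{6 + Q}\right) + Q = 2 Q + \frac{2 Q}{6 + Q}$)
$\frac{1}{X{\left(G \right)}} = \frac{1}{2 \cdot 8 \frac{1}{6 + 8} \left(7 + 8\right)} = \frac{1}{2 \cdot 8 \cdot \frac{1}{14} \cdot 15} = \frac{1}{\frac{120}{7}} = \frac{7}{120}$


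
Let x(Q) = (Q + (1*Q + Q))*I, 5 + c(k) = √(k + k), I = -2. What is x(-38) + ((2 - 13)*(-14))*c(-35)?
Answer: -542 + 154*I*√70 ≈ -542.0 + 1288.5*I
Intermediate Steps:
c(k) = -5 + √2*√k (c(k) = -5 + √(k + k) = -5 + √(2*k) = -5 + √2*√k)
x(Q) = -6*Q (x(Q) = (Q + (1*Q + Q))*(-2) = (Q + (Q + Q))*(-2) = (Q + 2*Q)*(-2) = (3*Q)*(-2) = -6*Q)
x(-38) + ((2 - 13)*(-14))*c(-35) = -6*(-38) + ((2 - 13)*(-14))*(-5 + √2*√(-35)) = 228 + (-11*(-14))*(-5 + √2*(I*√35)) = 228 + 154*(-5 + I*√70) = 228 + (-770 + 154*I*√70) = -542 + 154*I*√70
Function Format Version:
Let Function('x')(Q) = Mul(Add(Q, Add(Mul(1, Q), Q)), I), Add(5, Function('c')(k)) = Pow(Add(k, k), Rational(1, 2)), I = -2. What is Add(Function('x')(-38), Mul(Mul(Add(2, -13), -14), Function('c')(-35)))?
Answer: Add(-542, Mul(154, I, Pow(70, Rational(1, 2)))) ≈ Add(-542.00, Mul(1288.5, I))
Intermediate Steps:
Function('c')(k) = Add(-5, Mul(Pow(2, Rational(1, 2)), Pow(k, Rational(1, 2)))) (Function('c')(k) = Add(-5, Pow(Add(k, k), Rational(1, 2))) = Add(-5, Pow(Mul(2, k), Rational(1, 2))) = Add(-5, Mul(Pow(2, Rational(1, 2)), Pow(k, Rational(1, 2)))))
Function('x')(Q) = Mul(-6, Q) (Function('x')(Q) = Mul(Add(Q, Add(Mul(1, Q), Q)), -2) = Mul(Add(Q, Add(Q, Q)), -2) = Mul(Add(Q, Mul(2, Q)), -2) = Mul(Mul(3, Q), -2) = Mul(-6, Q))
Add(Function('x')(-38), Mul(Mul(Add(2, -13), -14), Function('c')(-35))) = Add(Mul(-6, -38), Mul(Mul(Add(2, -13), -14), Add(-5, Mul(Pow(2, Rational(1, 2)), Pow(-35, Rational(1, 2)))))) = Add(228, Mul(Mul(-11, -14), Add(-5, Mul(Pow(2, Rational(1, 2)), Mul(I, Pow(35, Rational(1, 2))))))) = Add(228, Mul(154, Add(-5, Mul(I, Pow(70, Rational(1, 2)))))) = Add(228, Add(-770, Mul(154, I, Pow(70, Rational(1, 2))))) = Add(-542, Mul(154, I, Pow(70, Rational(1, 2))))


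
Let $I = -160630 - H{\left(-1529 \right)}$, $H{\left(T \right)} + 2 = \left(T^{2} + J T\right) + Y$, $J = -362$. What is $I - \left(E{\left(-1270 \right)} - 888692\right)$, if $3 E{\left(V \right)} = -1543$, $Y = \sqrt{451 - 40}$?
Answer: $- \frac{6488282}{3} - \sqrt{411} \approx -2.1628 \cdot 10^{6}$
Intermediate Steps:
$Y = \sqrt{411} \approx 20.273$
$E{\left(V \right)} = - \frac{1543}{3}$ ($E{\left(V \right)} = \frac{1}{3} \left(-1543\right) = - \frac{1543}{3}$)
$H{\left(T \right)} = -2 + \sqrt{411} + T^{2} - 362 T$ ($H{\left(T \right)} = -2 + \left(\left(T^{2} - 362 T\right) + \sqrt{411}\right) = -2 + \left(\sqrt{411} + T^{2} - 362 T\right) = -2 + \sqrt{411} + T^{2} - 362 T$)
$I = -3051967 - \sqrt{411}$ ($I = -160630 - \left(-2 + \sqrt{411} + \left(-1529\right)^{2} - -553498\right) = -160630 - \left(-2 + \sqrt{411} + 2337841 + 553498\right) = -160630 - \left(2891337 + \sqrt{411}\right) = -3051967 - \sqrt{411} \approx -3.052 \cdot 10^{6}$)
$I - \left(E{\left(-1270 \right)} - 888692\right) = \left(-3051967 - \sqrt{411}\right) - \left(- \frac{1543}{3} - 888692\right) = \left(-3051967 - \sqrt{411}\right) - - \frac{2667619}{3} = \left(-3051967 - \sqrt{411}\right) + \frac{2667619}{3} = - \frac{6488282}{3} - \sqrt{411}$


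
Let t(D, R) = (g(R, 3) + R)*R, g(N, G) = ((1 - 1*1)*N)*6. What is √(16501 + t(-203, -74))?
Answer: √21977 ≈ 148.25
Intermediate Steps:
g(N, G) = 0 (g(N, G) = ((1 - 1)*N)*6 = (0*N)*6 = 0*6 = 0)
t(D, R) = R² (t(D, R) = (0 + R)*R = R*R = R²)
√(16501 + t(-203, -74)) = √(16501 + (-74)²) = √(16501 + 5476) = √21977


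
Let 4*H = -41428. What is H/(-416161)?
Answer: 10357/416161 ≈ 0.024887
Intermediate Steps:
H = -10357 (H = (¼)*(-41428) = -10357)
H/(-416161) = -10357/(-416161) = -10357*(-1/416161) = 10357/416161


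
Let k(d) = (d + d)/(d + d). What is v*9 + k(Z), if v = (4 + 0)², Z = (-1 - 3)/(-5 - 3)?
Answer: 145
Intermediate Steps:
Z = ½ (Z = -4/(-8) = -4*(-⅛) = ½ ≈ 0.50000)
v = 16 (v = 4² = 16)
k(d) = 1 (k(d) = (2*d)/((2*d)) = (2*d)*(1/(2*d)) = 1)
v*9 + k(Z) = 16*9 + 1 = 144 + 1 = 145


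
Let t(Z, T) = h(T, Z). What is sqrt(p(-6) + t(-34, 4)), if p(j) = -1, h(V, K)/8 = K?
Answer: I*sqrt(273) ≈ 16.523*I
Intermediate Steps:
h(V, K) = 8*K
t(Z, T) = 8*Z
sqrt(p(-6) + t(-34, 4)) = sqrt(-1 + 8*(-34)) = sqrt(-1 - 272) = sqrt(-273) = I*sqrt(273)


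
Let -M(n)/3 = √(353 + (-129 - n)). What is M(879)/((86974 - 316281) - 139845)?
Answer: 3*I*√655/369152 ≈ 0.00020799*I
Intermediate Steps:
M(n) = -3*√(224 - n) (M(n) = -3*√(353 + (-129 - n)) = -3*√(224 - n))
M(879)/((86974 - 316281) - 139845) = (-3*√(224 - 1*879))/((86974 - 316281) - 139845) = (-3*√(224 - 879))/(-229307 - 139845) = -3*I*√655/(-369152) = -3*I*√655*(-1/369152) = 3*I*√655/369152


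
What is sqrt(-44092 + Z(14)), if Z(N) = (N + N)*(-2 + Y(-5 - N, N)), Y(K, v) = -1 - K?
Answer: 2*I*sqrt(10911) ≈ 208.91*I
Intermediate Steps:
Z(N) = 2*N*(2 + N) (Z(N) = (N + N)*(-2 + (-1 - (-5 - N))) = (2*N)*(-2 + (-1 + (5 + N))) = (2*N)*(-2 + (4 + N)) = (2*N)*(2 + N) = 2*N*(2 + N))
sqrt(-44092 + Z(14)) = sqrt(-44092 + 2*14*(2 + 14)) = sqrt(-44092 + 2*14*16) = sqrt(-44092 + 448) = sqrt(-43644) = 2*I*sqrt(10911)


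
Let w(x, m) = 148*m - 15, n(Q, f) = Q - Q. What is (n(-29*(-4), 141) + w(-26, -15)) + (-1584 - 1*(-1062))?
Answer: -2757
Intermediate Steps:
n(Q, f) = 0
w(x, m) = -15 + 148*m
(n(-29*(-4), 141) + w(-26, -15)) + (-1584 - 1*(-1062)) = (0 + (-15 + 148*(-15))) + (-1584 - 1*(-1062)) = (0 + (-15 - 2220)) + (-1584 + 1062) = (0 - 2235) - 522 = -2235 - 522 = -2757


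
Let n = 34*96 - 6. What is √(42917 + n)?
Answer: 5*√1847 ≈ 214.88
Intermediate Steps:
n = 3258 (n = 3264 - 6 = 3258)
√(42917 + n) = √(42917 + 3258) = √46175 = 5*√1847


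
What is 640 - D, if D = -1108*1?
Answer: 1748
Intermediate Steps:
D = -1108
640 - D = 640 - 1*(-1108) = 640 + 1108 = 1748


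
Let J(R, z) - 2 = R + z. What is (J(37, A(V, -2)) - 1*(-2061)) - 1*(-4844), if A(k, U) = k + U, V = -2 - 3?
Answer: 6937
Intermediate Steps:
V = -5
A(k, U) = U + k
J(R, z) = 2 + R + z (J(R, z) = 2 + (R + z) = 2 + R + z)
(J(37, A(V, -2)) - 1*(-2061)) - 1*(-4844) = ((2 + 37 + (-2 - 5)) - 1*(-2061)) - 1*(-4844) = ((2 + 37 - 7) + 2061) + 4844 = (32 + 2061) + 4844 = 2093 + 4844 = 6937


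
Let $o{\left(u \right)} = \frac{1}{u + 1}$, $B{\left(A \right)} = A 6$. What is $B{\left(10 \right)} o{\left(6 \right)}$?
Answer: $\frac{60}{7} \approx 8.5714$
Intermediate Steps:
$B{\left(A \right)} = 6 A$
$o{\left(u \right)} = \frac{1}{1 + u}$
$B{\left(10 \right)} o{\left(6 \right)} = \frac{6 \cdot 10}{1 + 6} = \frac{60}{7}$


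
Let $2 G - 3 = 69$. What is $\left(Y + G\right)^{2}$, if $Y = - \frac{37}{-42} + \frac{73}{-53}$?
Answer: $\frac{6245898961}{4955076} \approx 1260.5$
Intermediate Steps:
$G = 36$ ($G = \frac{3}{2} + \frac{1}{2} \cdot 69 = \frac{3}{2} + \frac{69}{2} = 36$)
$Y = - \frac{1105}{2226}$ ($Y = \left(-37\right) \left(- \frac{1}{42}\right) + 73 \left(- \frac{1}{53}\right) = \frac{37}{42} - \frac{73}{53} = - \frac{1105}{2226} \approx -0.49641$)
$\left(Y + G\right)^{2} = \left(- \frac{1105}{2226} + 36\right)^{2} = \left(\frac{79031}{2226}\right)^{2} = \frac{6245898961}{4955076}$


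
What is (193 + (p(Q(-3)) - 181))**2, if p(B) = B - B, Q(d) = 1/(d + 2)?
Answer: 144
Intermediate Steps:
Q(d) = 1/(2 + d)
p(B) = 0
(193 + (p(Q(-3)) - 181))**2 = (193 + (0 - 181))**2 = (193 - 181)**2 = 12**2 = 144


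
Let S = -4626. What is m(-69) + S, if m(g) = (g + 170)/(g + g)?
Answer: -638489/138 ≈ -4626.7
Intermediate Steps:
m(g) = (170 + g)/(2*g) (m(g) = (170 + g)/((2*g)) = (170 + g)*(1/(2*g)) = (170 + g)/(2*g))
m(-69) + S = (½)*(170 - 69)/(-69) - 4626 = (½)*(-1/69)*101 - 4626 = -101/138 - 4626 = -638489/138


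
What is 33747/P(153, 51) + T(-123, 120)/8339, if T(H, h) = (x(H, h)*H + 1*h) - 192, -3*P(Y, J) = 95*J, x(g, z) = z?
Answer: -305369913/13467485 ≈ -22.675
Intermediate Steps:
P(Y, J) = -95*J/3
T(H, h) = -192 + h + H*h (T(H, h) = (h*H + 1*h) - 192 = (H*h + h) - 192 = (h + H*h) - 192 = -192 + h + H*h)
33747/P(153, 51) + T(-123, 120)/8339 = 33747/((-95/3*51)) + (-192 + 120 - 123*120)/8339 = 33747/(-1615) + (-192 + 120 - 14760)*(1/8339) = 33747*(-1/1615) - 14832*1/8339 = -33747/1615 - 14832/8339 = -305369913/13467485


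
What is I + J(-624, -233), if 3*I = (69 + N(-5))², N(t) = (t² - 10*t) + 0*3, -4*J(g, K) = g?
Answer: 7068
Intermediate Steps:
J(g, K) = -g/4
N(t) = t² - 10*t (N(t) = (t² - 10*t) + 0 = t² - 10*t)
I = 6912 (I = (69 - 5*(-10 - 5))²/3 = (69 - 5*(-15))²/3 = (69 + 75)²/3 = (⅓)*144² = (⅓)*20736 = 6912)
I + J(-624, -233) = 6912 - ¼*(-624) = 6912 + 156 = 7068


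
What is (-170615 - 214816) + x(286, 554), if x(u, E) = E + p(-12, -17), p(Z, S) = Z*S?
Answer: -384673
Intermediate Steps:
p(Z, S) = S*Z
x(u, E) = 204 + E (x(u, E) = E - 17*(-12) = E + 204 = 204 + E)
(-170615 - 214816) + x(286, 554) = (-170615 - 214816) + (204 + 554) = -385431 + 758 = -384673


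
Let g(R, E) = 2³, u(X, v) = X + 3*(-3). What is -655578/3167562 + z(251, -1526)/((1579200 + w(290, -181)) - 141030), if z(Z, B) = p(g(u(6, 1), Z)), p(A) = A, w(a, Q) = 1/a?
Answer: -45569018244523/220182144869027 ≈ -0.20696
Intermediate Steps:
u(X, v) = -9 + X (u(X, v) = X - 9 = -9 + X)
g(R, E) = 8
z(Z, B) = 8
-655578/3167562 + z(251, -1526)/((1579200 + w(290, -181)) - 141030) = -655578/3167562 + 8/((1579200 + 1/290) - 141030) = -655578*1/3167562 + 8/((1579200 + 1/290) - 141030) = -109263/527927 + 8/(457968001/290 - 141030) = -109263/527927 + 8/(417069301/290) = -109263/527927 + 8*(290/417069301) = -109263/527927 + 2320/417069301 = -45569018244523/220182144869027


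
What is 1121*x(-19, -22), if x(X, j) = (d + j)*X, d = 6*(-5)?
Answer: 1107548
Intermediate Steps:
d = -30
x(X, j) = X*(-30 + j) (x(X, j) = (-30 + j)*X = X*(-30 + j))
1121*x(-19, -22) = 1121*(-19*(-30 - 22)) = 1121*(-19*(-52)) = 1121*988 = 1107548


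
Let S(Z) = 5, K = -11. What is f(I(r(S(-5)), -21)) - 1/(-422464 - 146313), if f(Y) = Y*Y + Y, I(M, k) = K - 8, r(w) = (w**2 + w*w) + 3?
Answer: 194521735/568777 ≈ 342.00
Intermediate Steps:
r(w) = 3 + 2*w**2 (r(w) = (w**2 + w**2) + 3 = 2*w**2 + 3 = 3 + 2*w**2)
I(M, k) = -19 (I(M, k) = -11 - 8 = -19)
f(Y) = Y + Y**2 (f(Y) = Y**2 + Y = Y + Y**2)
f(I(r(S(-5)), -21)) - 1/(-422464 - 146313) = -19*(1 - 19) - 1/(-422464 - 146313) = -19*(-18) - 1/(-568777) = 342 - 1*(-1/568777) = 342 + 1/568777 = 194521735/568777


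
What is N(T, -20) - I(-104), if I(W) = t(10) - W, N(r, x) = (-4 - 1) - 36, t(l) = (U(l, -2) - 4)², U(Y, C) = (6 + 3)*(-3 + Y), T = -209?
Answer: -3626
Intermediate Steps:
U(Y, C) = -27 + 9*Y (U(Y, C) = 9*(-3 + Y) = -27 + 9*Y)
t(l) = (-31 + 9*l)² (t(l) = ((-27 + 9*l) - 4)² = (-31 + 9*l)²)
N(r, x) = -41 (N(r, x) = -5 - 36 = -41)
I(W) = 3481 - W (I(W) = (-31 + 9*10)² - W = (-31 + 90)² - W = 59² - W = 3481 - W)
N(T, -20) - I(-104) = -41 - (3481 - 1*(-104)) = -41 - (3481 + 104) = -41 - 1*3585 = -41 - 3585 = -3626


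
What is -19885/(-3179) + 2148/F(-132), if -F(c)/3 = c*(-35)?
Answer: 2036194/333795 ≈ 6.1001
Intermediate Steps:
F(c) = 105*c (F(c) = -3*c*(-35) = -(-105)*c = 105*c)
-19885/(-3179) + 2148/F(-132) = -19885/(-3179) + 2148/((105*(-132))) = -19885*(-1/3179) + 2148/(-13860) = 19885/3179 + 2148*(-1/13860) = 19885/3179 - 179/1155 = 2036194/333795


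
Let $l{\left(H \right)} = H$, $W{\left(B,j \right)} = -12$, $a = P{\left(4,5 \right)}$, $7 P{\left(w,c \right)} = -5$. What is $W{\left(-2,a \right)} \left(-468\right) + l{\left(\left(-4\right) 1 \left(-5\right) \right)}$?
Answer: $5636$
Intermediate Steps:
$P{\left(w,c \right)} = - \frac{5}{7}$ ($P{\left(w,c \right)} = \frac{1}{7} \left(-5\right) = - \frac{5}{7}$)
$a = - \frac{5}{7} \approx -0.71429$
$W{\left(-2,a \right)} \left(-468\right) + l{\left(\left(-4\right) 1 \left(-5\right) \right)} = \left(-12\right) \left(-468\right) + \left(-4\right) 1 \left(-5\right) = 5616 - -20 = 5616 + 20 = 5636$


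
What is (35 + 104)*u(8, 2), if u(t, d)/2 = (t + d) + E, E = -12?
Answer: -556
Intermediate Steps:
u(t, d) = -24 + 2*d + 2*t (u(t, d) = 2*((t + d) - 12) = 2*((d + t) - 12) = 2*(-12 + d + t) = -24 + 2*d + 2*t)
(35 + 104)*u(8, 2) = (35 + 104)*(-24 + 2*2 + 2*8) = 139*(-24 + 4 + 16) = 139*(-4) = -556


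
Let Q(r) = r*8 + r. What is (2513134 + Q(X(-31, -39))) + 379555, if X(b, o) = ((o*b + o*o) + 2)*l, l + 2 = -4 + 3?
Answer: 2818925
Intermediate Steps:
l = -3 (l = -2 + (-4 + 3) = -2 - 1 = -3)
X(b, o) = -6 - 3*o² - 3*b*o (X(b, o) = ((o*b + o*o) + 2)*(-3) = ((b*o + o²) + 2)*(-3) = ((o² + b*o) + 2)*(-3) = (2 + o² + b*o)*(-3) = -6 - 3*o² - 3*b*o)
Q(r) = 9*r (Q(r) = 8*r + r = 9*r)
(2513134 + Q(X(-31, -39))) + 379555 = (2513134 + 9*(-6 - 3*(-39)² - 3*(-31)*(-39))) + 379555 = (2513134 + 9*(-6 - 3*1521 - 3627)) + 379555 = (2513134 + 9*(-6 - 4563 - 3627)) + 379555 = (2513134 + 9*(-8196)) + 379555 = (2513134 - 73764) + 379555 = 2439370 + 379555 = 2818925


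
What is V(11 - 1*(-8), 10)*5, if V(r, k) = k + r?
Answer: 145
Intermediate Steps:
V(11 - 1*(-8), 10)*5 = (10 + (11 - 1*(-8)))*5 = (10 + (11 + 8))*5 = (10 + 19)*5 = 29*5 = 145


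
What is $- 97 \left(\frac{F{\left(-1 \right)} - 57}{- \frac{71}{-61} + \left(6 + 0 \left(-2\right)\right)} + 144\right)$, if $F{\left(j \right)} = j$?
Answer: $- \frac{5760830}{437} \approx -13183.0$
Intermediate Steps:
$- 97 \left(\frac{F{\left(-1 \right)} - 57}{- \frac{71}{-61} + \left(6 + 0 \left(-2\right)\right)} + 144\right) = - 97 \left(\frac{-1 - 57}{- \frac{71}{-61} + \left(6 + 0 \left(-2\right)\right)} + 144\right) = - 97 \left(- \frac{58}{\left(-71\right) \left(- \frac{1}{61}\right) + \left(6 + 0\right)} + 144\right) = - 97 \left(- \frac{58}{\frac{71}{61} + 6} + 144\right) = - 97 \left(- \frac{58}{\frac{437}{61}} + 144\right) = - 97 \left(\left(-58\right) \frac{61}{437} + 144\right) = - 97 \left(- \frac{3538}{437} + 144\right) = \left(-97\right) \frac{59390}{437} = - \frac{5760830}{437}$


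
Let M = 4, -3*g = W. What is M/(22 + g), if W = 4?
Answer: 6/31 ≈ 0.19355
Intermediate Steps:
g = -4/3 (g = -1/3*4 = -4/3 ≈ -1.3333)
M/(22 + g) = 4/(22 - 4/3) = 4/(62/3) = (3/62)*4 = 6/31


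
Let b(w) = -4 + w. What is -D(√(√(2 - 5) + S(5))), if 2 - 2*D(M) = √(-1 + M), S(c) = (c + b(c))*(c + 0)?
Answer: -1 + √(-1 + √(30 + I*√3))/2 ≈ 0.058407 + 0.018666*I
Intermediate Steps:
S(c) = c*(-4 + 2*c) (S(c) = (c + (-4 + c))*(c + 0) = (-4 + 2*c)*c = c*(-4 + 2*c))
D(M) = 1 - √(-1 + M)/2
-D(√(√(2 - 5) + S(5))) = -(1 - √(-1 + √(√(2 - 5) + 2*5*(-2 + 5)))/2) = -(1 - √(-1 + √(√(-3) + 2*5*3))/2) = -(1 - √(-1 + √(I*√3 + 30))/2) = -(1 - √(-1 + √(30 + I*√3))/2) = -1 + √(-1 + √(30 + I*√3))/2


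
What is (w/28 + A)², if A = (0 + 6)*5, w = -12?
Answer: 42849/49 ≈ 874.47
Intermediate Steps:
A = 30 (A = 6*5 = 30)
(w/28 + A)² = (-12/28 + 30)² = (-12*1/28 + 30)² = (-3/7 + 30)² = (207/7)² = 42849/49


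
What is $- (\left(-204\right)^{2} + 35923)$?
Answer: $-77539$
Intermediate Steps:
$- (\left(-204\right)^{2} + 35923) = - (41616 + 35923) = \left(-1\right) 77539 = -77539$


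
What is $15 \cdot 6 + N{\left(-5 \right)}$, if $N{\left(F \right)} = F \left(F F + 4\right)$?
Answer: $-55$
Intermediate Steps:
$N{\left(F \right)} = F \left(4 + F^{2}\right)$ ($N{\left(F \right)} = F \left(F^{2} + 4\right) = F \left(4 + F^{2}\right)$)
$15 \cdot 6 + N{\left(-5 \right)} = 15 \cdot 6 - 5 \left(4 + \left(-5\right)^{2}\right) = 90 - 5 \left(4 + 25\right) = 90 - 145 = -55$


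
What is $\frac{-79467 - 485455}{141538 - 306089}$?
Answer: $\frac{564922}{164551} \approx 3.4331$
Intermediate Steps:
$\frac{-79467 - 485455}{141538 - 306089} = - \frac{564922}{-164551} = \left(-564922\right) \left(- \frac{1}{164551}\right) = \frac{564922}{164551}$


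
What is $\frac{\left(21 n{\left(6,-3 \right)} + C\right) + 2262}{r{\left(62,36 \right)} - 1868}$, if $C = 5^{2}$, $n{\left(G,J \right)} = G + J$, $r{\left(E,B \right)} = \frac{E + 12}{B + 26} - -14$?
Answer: $- \frac{72850}{57437} \approx -1.2683$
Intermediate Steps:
$r{\left(E,B \right)} = 14 + \frac{12 + E}{26 + B}$ ($r{\left(E,B \right)} = \frac{12 + E}{26 + B} + 14 = 14 + \frac{12 + E}{26 + B}$)
$C = 25$
$\frac{\left(21 n{\left(6,-3 \right)} + C\right) + 2262}{r{\left(62,36 \right)} - 1868} = \frac{\left(21 \left(6 - 3\right) + 25\right) + 2262}{\frac{376 + 62 + 14 \cdot 36}{26 + 36} - 1868} = \frac{\left(21 \cdot 3 + 25\right) + 2262}{\frac{376 + 62 + 504}{62} - 1868} = \frac{\left(63 + 25\right) + 2262}{\frac{1}{62} \cdot 942 - 1868} = \frac{88 + 2262}{\frac{471}{31} - 1868} = \frac{2350}{- \frac{57437}{31}} = 2350 \left(- \frac{31}{57437}\right) = - \frac{72850}{57437}$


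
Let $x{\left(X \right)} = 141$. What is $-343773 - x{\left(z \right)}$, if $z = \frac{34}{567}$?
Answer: $-343914$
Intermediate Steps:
$z = \frac{34}{567}$ ($z = 34 \cdot \frac{1}{567} = \frac{34}{567} \approx 0.059965$)
$-343773 - x{\left(z \right)} = -343773 - 141 = -343914$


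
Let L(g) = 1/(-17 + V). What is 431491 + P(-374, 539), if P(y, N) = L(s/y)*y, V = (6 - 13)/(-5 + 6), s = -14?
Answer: 5178079/12 ≈ 4.3151e+5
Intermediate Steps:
V = -7 (V = -7/1 = -7*1 = -7)
L(g) = -1/24 (L(g) = 1/(-17 - 7) = 1/(-24) = -1/24)
P(y, N) = -y/24
431491 + P(-374, 539) = 431491 - 1/24*(-374) = 431491 + 187/12 = 5178079/12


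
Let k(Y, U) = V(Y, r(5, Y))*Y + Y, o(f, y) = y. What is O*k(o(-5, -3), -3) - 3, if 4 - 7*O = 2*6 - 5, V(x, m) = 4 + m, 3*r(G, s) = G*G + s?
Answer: 90/7 ≈ 12.857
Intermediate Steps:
r(G, s) = s/3 + G²/3 (r(G, s) = (G*G + s)/3 = (G² + s)/3 = (s + G²)/3 = s/3 + G²/3)
k(Y, U) = Y + Y*(37/3 + Y/3) (k(Y, U) = (4 + (Y/3 + (⅓)*5²))*Y + Y = (4 + (Y/3 + (⅓)*25))*Y + Y = (4 + (Y/3 + 25/3))*Y + Y = (4 + (25/3 + Y/3))*Y + Y = (37/3 + Y/3)*Y + Y = Y*(37/3 + Y/3) + Y = Y + Y*(37/3 + Y/3))
O = -3/7 (O = 4/7 - (2*6 - 5)/7 = 4/7 - (12 - 5)/7 = 4/7 - ⅐*7 = 4/7 - 1 = -3/7 ≈ -0.42857)
O*k(o(-5, -3), -3) - 3 = -(-3)*(40 - 3)/7 - 3 = -(-3)*37/7 - 3 = -3/7*(-37) - 3 = 111/7 - 3 = 90/7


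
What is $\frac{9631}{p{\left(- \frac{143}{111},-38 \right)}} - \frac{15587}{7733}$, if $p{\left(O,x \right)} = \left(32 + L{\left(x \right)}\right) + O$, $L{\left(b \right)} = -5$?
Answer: $\frac{747491705}{2006362} \approx 372.56$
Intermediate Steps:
$p{\left(O,x \right)} = 27 + O$ ($p{\left(O,x \right)} = \left(32 - 5\right) + O = 27 + O$)
$\frac{9631}{p{\left(- \frac{143}{111},-38 \right)}} - \frac{15587}{7733} = \frac{9631}{27 - \frac{143}{111}} - \frac{15587}{7733} = \frac{9631}{27 - \frac{143}{111}} - \frac{1417}{703} = \frac{9631}{\frac{2854}{111}} - \frac{1417}{703} = 9631 \cdot \frac{111}{2854} - \frac{1417}{703} = \frac{1069041}{2854} - \frac{1417}{703} = \frac{747491705}{2006362}$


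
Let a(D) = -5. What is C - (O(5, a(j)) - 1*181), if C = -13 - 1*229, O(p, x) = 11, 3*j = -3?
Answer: -72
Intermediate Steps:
j = -1 (j = (⅓)*(-3) = -1)
C = -242 (C = -13 - 229 = -242)
C - (O(5, a(j)) - 1*181) = -242 - (11 - 1*181) = -242 - (11 - 181) = -242 - 1*(-170) = -242 + 170 = -72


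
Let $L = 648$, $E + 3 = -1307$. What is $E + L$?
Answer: $-662$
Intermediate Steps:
$E = -1310$ ($E = -3 - 1307 = -1310$)
$E + L = -1310 + 648 = -662$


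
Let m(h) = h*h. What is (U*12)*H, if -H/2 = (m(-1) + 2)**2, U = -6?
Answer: 1296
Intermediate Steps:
m(h) = h**2
H = -18 (H = -2*((-1)**2 + 2)**2 = -2*(1 + 2)**2 = -2*3**2 = -2*9 = -18)
(U*12)*H = -6*12*(-18) = -72*(-18) = 1296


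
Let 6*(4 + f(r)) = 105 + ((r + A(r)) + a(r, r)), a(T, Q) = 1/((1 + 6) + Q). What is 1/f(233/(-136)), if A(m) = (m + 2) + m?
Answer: 586704/7631987 ≈ 0.076874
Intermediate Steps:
A(m) = 2 + 2*m (A(m) = (2 + m) + m = 2 + 2*m)
a(T, Q) = 1/(7 + Q)
f(r) = 83/6 + r/2 + 1/(6*(7 + r)) (f(r) = -4 + (105 + ((r + (2 + 2*r)) + 1/(7 + r)))/6 = -4 + (105 + ((2 + 3*r) + 1/(7 + r)))/6 = -4 + (105 + (2 + 1/(7 + r) + 3*r))/6 = -4 + (107 + 1/(7 + r) + 3*r)/6 = -4 + (107/6 + r/2 + 1/(6*(7 + r))) = 83/6 + r/2 + 1/(6*(7 + r)))
1/f(233/(-136)) = 1/((1 + (7 + 233/(-136))*(83 + 3*(233/(-136))))/(6*(7 + 233/(-136)))) = 1/((1 + (7 + 233*(-1/136))*(83 + 3*(233*(-1/136))))/(6*(7 + 233*(-1/136)))) = 1/((1 + (7 - 233/136)*(83 + 3*(-233/136)))/(6*(7 - 233/136))) = 1/((1 + 719*(83 - 699/136)/136)/(6*(719/136))) = 1/((⅙)*(136/719)*(1 + (719/136)*(10589/136))) = 1/((⅙)*(136/719)*(1 + 7613491/18496)) = 1/((⅙)*(136/719)*(7631987/18496)) = 1/(7631987/586704) = 586704/7631987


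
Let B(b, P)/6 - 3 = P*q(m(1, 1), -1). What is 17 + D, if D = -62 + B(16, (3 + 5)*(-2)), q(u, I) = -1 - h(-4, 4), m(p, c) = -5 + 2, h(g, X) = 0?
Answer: 69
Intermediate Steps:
m(p, c) = -3
q(u, I) = -1 (q(u, I) = -1 - 1*0 = -1 + 0 = -1)
B(b, P) = 18 - 6*P (B(b, P) = 18 + 6*(P*(-1)) = 18 + 6*(-P) = 18 - 6*P)
D = 52 (D = -62 + (18 - 6*(3 + 5)*(-2)) = -62 + (18 - 48*(-2)) = -62 + (18 - 6*(-16)) = -62 + (18 + 96) = -62 + 114 = 52)
17 + D = 17 + 52 = 69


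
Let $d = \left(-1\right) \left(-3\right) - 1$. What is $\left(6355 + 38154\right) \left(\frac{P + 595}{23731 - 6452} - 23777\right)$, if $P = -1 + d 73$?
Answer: $- \frac{494220770051}{467} \approx -1.0583 \cdot 10^{9}$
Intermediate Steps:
$d = 2$ ($d = 3 - 1 = 2$)
$P = 145$ ($P = -1 + 2 \cdot 73 = -1 + 146 = 145$)
$\left(6355 + 38154\right) \left(\frac{P + 595}{23731 - 6452} - 23777\right) = \left(6355 + 38154\right) \left(\frac{145 + 595}{23731 - 6452} - 23777\right) = 44509 \left(\frac{740}{17279} - 23777\right) = 44509 \left(740 \cdot \frac{1}{17279} - 23777\right) = 44509 \left(\frac{20}{467} - 23777\right) = 44509 \left(- \frac{11103839}{467}\right) = - \frac{494220770051}{467}$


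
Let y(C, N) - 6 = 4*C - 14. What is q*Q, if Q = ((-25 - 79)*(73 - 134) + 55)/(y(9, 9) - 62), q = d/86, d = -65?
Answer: 415935/2924 ≈ 142.25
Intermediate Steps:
y(C, N) = -8 + 4*C (y(C, N) = 6 + (4*C - 14) = 6 + (-14 + 4*C) = -8 + 4*C)
q = -65/86 ≈ -0.75581
Q = -6399/34 (Q = ((-25 - 79)*(73 - 134) + 55)/((-8 + 4*9) - 62) = (-104*(-61) + 55)/((-8 + 36) - 62) = (6344 + 55)/(28 - 62) = 6399/(-34) = 6399*(-1/34) = -6399/34 ≈ -188.21)
q*Q = -65/86*(-6399/34) = 415935/2924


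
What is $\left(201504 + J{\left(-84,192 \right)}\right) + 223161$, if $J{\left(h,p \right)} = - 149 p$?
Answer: $396057$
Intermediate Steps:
$\left(201504 + J{\left(-84,192 \right)}\right) + 223161 = \left(201504 - 28608\right) + 223161 = 172896 + 223161 = 396057$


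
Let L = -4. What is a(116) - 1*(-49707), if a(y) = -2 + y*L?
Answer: 49241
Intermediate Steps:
a(y) = -2 - 4*y (a(y) = -2 + y*(-4) = -2 - 4*y)
a(116) - 1*(-49707) = (-2 - 4*116) - 1*(-49707) = (-2 - 464) + 49707 = -466 + 49707 = 49241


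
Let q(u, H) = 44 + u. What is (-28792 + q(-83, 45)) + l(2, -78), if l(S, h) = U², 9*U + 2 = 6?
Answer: -2335295/81 ≈ -28831.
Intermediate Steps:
U = 4/9 (U = -2/9 + (⅑)*6 = -2/9 + ⅔ = 4/9 ≈ 0.44444)
l(S, h) = 16/81 (l(S, h) = (4/9)² = 16/81)
(-28792 + q(-83, 45)) + l(2, -78) = (-28792 + (44 - 83)) + 16/81 = (-28792 - 39) + 16/81 = -28831 + 16/81 = -2335295/81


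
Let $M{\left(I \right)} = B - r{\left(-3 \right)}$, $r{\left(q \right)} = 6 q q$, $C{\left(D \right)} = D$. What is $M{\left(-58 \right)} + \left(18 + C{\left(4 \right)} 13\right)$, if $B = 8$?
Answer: $24$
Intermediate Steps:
$r{\left(q \right)} = 6 q^{2}$
$M{\left(I \right)} = -46$ ($M{\left(I \right)} = 8 - 6 \left(-3\right)^{2} = 8 - 6 \cdot 9 = 8 - 54 = -46$)
$M{\left(-58 \right)} + \left(18 + C{\left(4 \right)} 13\right) = -46 + \left(18 + 4 \cdot 13\right) = -46 + \left(18 + 52\right) = -46 + 70 = 24$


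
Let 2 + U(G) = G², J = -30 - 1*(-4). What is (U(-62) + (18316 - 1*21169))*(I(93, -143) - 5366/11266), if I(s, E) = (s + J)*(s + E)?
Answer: -434084359/131 ≈ -3.3136e+6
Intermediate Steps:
J = -26 (J = -30 + 4 = -26)
U(G) = -2 + G²
I(s, E) = (-26 + s)*(E + s) (I(s, E) = (s - 26)*(s + E) = (-26 + s)*(E + s))
(U(-62) + (18316 - 1*21169))*(I(93, -143) - 5366/11266) = ((-2 + (-62)²) + (18316 - 1*21169))*((93² - 26*(-143) - 26*93 - 143*93) - 5366/11266) = ((-2 + 3844) + (18316 - 21169))*((8649 + 3718 - 2418 - 13299) - 5366*1/11266) = (3842 - 2853)*(-3350 - 2683/5633) = 989*(-18873233/5633) = -434084359/131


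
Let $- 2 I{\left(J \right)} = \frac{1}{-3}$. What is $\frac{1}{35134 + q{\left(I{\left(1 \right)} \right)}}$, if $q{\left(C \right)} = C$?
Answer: $\frac{6}{210805} \approx 2.8462 \cdot 10^{-5}$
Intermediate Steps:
$I{\left(J \right)} = \frac{1}{6}$ ($I{\left(J \right)} = - \frac{1}{2 \left(-3\right)} = \left(- \frac{1}{2}\right) \left(- \frac{1}{3}\right) = \frac{1}{6}$)
$\frac{1}{35134 + q{\left(I{\left(1 \right)} \right)}} = \frac{1}{35134 + \frac{1}{6}} = \frac{1}{\frac{210805}{6}} = \frac{6}{210805}$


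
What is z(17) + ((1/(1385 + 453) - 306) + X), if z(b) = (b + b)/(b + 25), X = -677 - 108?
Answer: -42079151/38598 ≈ -1090.2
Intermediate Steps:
X = -785
z(b) = 2*b/(25 + b) (z(b) = (2*b)/(25 + b) = 2*b/(25 + b))
z(17) + ((1/(1385 + 453) - 306) + X) = 2*17/(25 + 17) + ((1/(1385 + 453) - 306) - 785) = 2*17/42 + ((1/1838 - 306) - 785) = 2*17*(1/42) + ((1/1838 - 306) - 785) = 17/21 + (-562427/1838 - 785) = 17/21 - 2005257/1838 = -42079151/38598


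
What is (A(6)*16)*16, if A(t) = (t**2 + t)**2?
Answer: 451584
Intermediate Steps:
A(t) = (t + t**2)**2
(A(6)*16)*16 = ((6**2*(1 + 6)**2)*16)*16 = ((36*7**2)*16)*16 = ((36*49)*16)*16 = (1764*16)*16 = 28224*16 = 451584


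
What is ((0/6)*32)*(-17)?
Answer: 0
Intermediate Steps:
((0/6)*32)*(-17) = ((0*(⅙))*32)*(-17) = (0*32)*(-17) = 0*(-17) = 0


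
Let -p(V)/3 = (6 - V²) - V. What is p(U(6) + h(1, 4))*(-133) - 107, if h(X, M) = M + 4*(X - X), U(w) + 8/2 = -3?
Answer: -107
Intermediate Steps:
U(w) = -7 (U(w) = -4 - 3 = -7)
h(X, M) = M (h(X, M) = M + 4*0 = M + 0 = M)
p(V) = -18 + 3*V + 3*V² (p(V) = -3*((6 - V²) - V) = -3*(6 - V - V²) = -18 + 3*V + 3*V²)
p(U(6) + h(1, 4))*(-133) - 107 = (-18 + 3*(-7 + 4) + 3*(-7 + 4)²)*(-133) - 107 = (-18 + 3*(-3) + 3*(-3)²)*(-133) - 107 = (-18 - 9 + 3*9)*(-133) - 107 = (-18 - 9 + 27)*(-133) - 107 = 0*(-133) - 107 = 0 - 107 = -107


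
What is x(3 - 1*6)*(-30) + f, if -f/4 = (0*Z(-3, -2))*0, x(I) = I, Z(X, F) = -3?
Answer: 90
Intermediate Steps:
f = 0 (f = -4*0*(-3)*0 = -0*0 = -4*0 = 0)
x(3 - 1*6)*(-30) + f = (3 - 1*6)*(-30) + 0 = (3 - 6)*(-30) + 0 = -3*(-30) + 0 = 90 + 0 = 90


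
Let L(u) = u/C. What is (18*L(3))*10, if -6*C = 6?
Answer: -540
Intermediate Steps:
C = -1 (C = -⅙*6 = -1)
L(u) = -u (L(u) = u/(-1) = u*(-1) = -u)
(18*L(3))*10 = (18*(-1*3))*10 = (18*(-3))*10 = -54*10 = -540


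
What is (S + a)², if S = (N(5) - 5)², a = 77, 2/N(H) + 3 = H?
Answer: 8649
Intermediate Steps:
N(H) = 2/(-3 + H)
S = 16 (S = (2/(-3 + 5) - 5)² = (2/2 - 5)² = (2*(½) - 5)² = (1 - 5)² = (-4)² = 16)
(S + a)² = (16 + 77)² = 93² = 8649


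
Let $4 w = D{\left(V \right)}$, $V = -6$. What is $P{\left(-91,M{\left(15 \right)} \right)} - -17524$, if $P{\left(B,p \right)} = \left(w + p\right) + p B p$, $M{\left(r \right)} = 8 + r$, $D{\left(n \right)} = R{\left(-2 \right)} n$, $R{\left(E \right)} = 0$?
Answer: $-30592$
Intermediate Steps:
$D{\left(n \right)} = 0$ ($D{\left(n \right)} = 0 n = 0$)
$w = 0$ ($w = \frac{1}{4} \cdot 0 = 0$)
$P{\left(B,p \right)} = p + B p^{2}$ ($P{\left(B,p \right)} = \left(0 + p\right) + p B p = p + B p p = p + B p^{2}$)
$P{\left(-91,M{\left(15 \right)} \right)} - -17524 = \left(8 + 15\right) \left(1 - 91 \left(8 + 15\right)\right) - -17524 = 23 \left(1 - 2093\right) + 17524 = 23 \left(-2092\right) + 17524 = -48116 + 17524 = -30592$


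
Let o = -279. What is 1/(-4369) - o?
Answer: 1218950/4369 ≈ 279.00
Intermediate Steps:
1/(-4369) - o = 1/(-4369) - 1*(-279) = -1/4369 + 279 = 1218950/4369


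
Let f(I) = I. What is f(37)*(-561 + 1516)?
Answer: 35335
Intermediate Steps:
f(37)*(-561 + 1516) = 37*(-561 + 1516) = 37*955 = 35335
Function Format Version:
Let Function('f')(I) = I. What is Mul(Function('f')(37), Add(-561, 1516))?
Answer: 35335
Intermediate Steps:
Mul(Function('f')(37), Add(-561, 1516)) = Mul(37, Add(-561, 1516)) = Mul(37, 955) = 35335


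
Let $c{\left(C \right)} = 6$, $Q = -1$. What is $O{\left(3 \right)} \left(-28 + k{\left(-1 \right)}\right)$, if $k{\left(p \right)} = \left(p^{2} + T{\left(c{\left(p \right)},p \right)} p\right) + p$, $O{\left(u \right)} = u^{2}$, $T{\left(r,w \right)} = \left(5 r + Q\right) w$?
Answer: $9$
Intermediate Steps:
$T{\left(r,w \right)} = w \left(-1 + 5 r\right)$ ($T{\left(r,w \right)} = \left(5 r - 1\right) w = \left(-1 + 5 r\right) w = w \left(-1 + 5 r\right)$)
$k{\left(p \right)} = p + 30 p^{2}$ ($k{\left(p \right)} = \left(p^{2} + p \left(-1 + 5 \cdot 6\right) p\right) + p = \left(p^{2} + p \left(-1 + 30\right) p\right) + p = \left(p^{2} + p 29 p\right) + p = \left(p^{2} + 29 p p\right) + p = \left(p^{2} + 29 p^{2}\right) + p = 30 p^{2} + p = p + 30 p^{2}$)
$O{\left(3 \right)} \left(-28 + k{\left(-1 \right)}\right) = 3^{2} \left(-28 - \left(1 + 30 \left(-1\right)\right)\right) = 9 \left(-28 - \left(1 - 30\right)\right) = 9 \left(-28 - -29\right) = 9 \left(-28 + 29\right) = 9 \cdot 1 = 9$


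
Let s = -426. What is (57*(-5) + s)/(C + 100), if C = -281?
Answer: 711/181 ≈ 3.9282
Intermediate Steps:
(57*(-5) + s)/(C + 100) = (57*(-5) - 426)/(-281 + 100) = (-285 - 426)/(-181) = -711*(-1/181) = 711/181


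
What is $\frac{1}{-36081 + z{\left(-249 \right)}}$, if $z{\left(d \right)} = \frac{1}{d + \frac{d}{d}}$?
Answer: $- \frac{248}{8948089} \approx -2.7715 \cdot 10^{-5}$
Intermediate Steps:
$z{\left(d \right)} = \frac{1}{1 + d}$ ($z{\left(d \right)} = \frac{1}{d + 1} = \frac{1}{1 + d}$)
$\frac{1}{-36081 + z{\left(-249 \right)}} = \frac{1}{-36081 + \frac{1}{1 - 249}} = \frac{1}{-36081 + \frac{1}{-248}} = \frac{1}{-36081 - \frac{1}{248}} = \frac{1}{- \frac{8948089}{248}} = - \frac{248}{8948089}$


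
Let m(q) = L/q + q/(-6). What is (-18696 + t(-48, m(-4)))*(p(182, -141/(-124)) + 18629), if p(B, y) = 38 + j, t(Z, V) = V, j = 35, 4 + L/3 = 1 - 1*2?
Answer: -699139983/2 ≈ -3.4957e+8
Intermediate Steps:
L = -15 (L = -12 + 3*(1 - 1*2) = -12 + 3*(1 - 2) = -12 + 3*(-1) = -12 - 3 = -15)
m(q) = -15/q - q/6 (m(q) = -15/q + q/(-6) = -15/q + q*(-⅙) = -15/q - q/6)
p(B, y) = 73 (p(B, y) = 38 + 35 = 73)
(-18696 + t(-48, m(-4)))*(p(182, -141/(-124)) + 18629) = (-18696 + (-15/(-4) - ⅙*(-4)))*(73 + 18629) = (-18696 + (-15*(-¼) + ⅔))*18702 = (-18696 + (15/4 + ⅔))*18702 = (-18696 + 53/12)*18702 = -224299/12*18702 = -699139983/2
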